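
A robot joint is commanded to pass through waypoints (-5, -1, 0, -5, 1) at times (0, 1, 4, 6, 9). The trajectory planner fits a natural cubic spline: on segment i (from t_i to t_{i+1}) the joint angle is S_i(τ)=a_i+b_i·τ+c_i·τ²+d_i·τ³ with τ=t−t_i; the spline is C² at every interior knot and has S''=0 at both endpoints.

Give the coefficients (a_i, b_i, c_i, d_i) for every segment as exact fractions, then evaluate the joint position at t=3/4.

Δ: Δ0=4, Δ1=1/3, Δ2=-5/2, Δ3=2
row 1: diag=8, rhs=-22; c'=3/8, d'=-11/4
row 2: denom=10−3·3/8=71/8; d'=(-17−3·-11/4)/(71/8)=-70/71
row 3: denom=10−2·16/71=678/71; d'=(27−2·-70/71)/(678/71)=2057/678
back: M3=2057/678
back: M2=-70/71−16/71·2057/678=-566/339
back: M1=-11/4−3/8·-566/339=-240/113
M: M0=0, M1=-240/113, M2=-566/339, M3=2057/678, M4=0
seg 0: a=-5, c=M0/2=0, d=(M1−M0)/(6·1)=-40/113, b=Δ0−h0·(2M0+M1)/6=492/113
seg 1: a=-1, c=M1/2=-120/113, d=(M2−M1)/(6·3)=77/3051, b=Δ1−h1·(2M1+M2)/6=372/113
seg 2: a=0, c=M2/2=-283/339, d=(M3−M2)/(6·2)=1063/2712, b=Δ2−h2·(2M2+M3)/6=-271/113
seg 3: a=-5, c=M3/2=2057/1356, d=(M4−M3)/(6·3)=-2057/12204, b=Δ3−h3·(2M3+M4)/6=-701/678
t_q=3/4 → seg 0, τ=3/4; S=-5+492/113·τ+0·τ²+-40/113·τ³=-1703/904

  seg 0: a=-5 b=492/113 c=0 d=-40/113
  seg 1: a=-1 b=372/113 c=-120/113 d=77/3051
  seg 2: a=0 b=-271/113 c=-283/339 d=1063/2712
  seg 3: a=-5 b=-701/678 c=2057/1356 d=-2057/12204
S(3/4) = -1703/904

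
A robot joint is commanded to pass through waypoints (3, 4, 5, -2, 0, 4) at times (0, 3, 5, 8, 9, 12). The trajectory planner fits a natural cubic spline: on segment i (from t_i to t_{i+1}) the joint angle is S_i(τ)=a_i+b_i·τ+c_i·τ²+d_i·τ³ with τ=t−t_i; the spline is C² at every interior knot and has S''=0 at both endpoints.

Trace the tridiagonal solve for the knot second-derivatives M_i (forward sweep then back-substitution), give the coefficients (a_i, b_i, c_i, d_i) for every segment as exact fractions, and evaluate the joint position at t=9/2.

  seg 0: a=3 b=-35/888 c=0 d=331/7992
  seg 1: a=4 b=479/444 c=331/888 d=-49/148
  seg 2: a=5 b=-623/444 c=-1433/888 d=3473/7992
  seg 3: a=-2 b=575/888 c=85/37 d=-839/888
  seg 4: a=0 b=1069/444 c=-159/296 d=53/888
S(9/2) = 3161/592

Δ: Δ0=1/3, Δ1=1/2, Δ2=-7/3, Δ3=2, Δ4=4/3
row 1: diag=10, rhs=1; c'=1/5, d'=1/10
row 2: denom=10−2·1/5=48/5; d'=(-17−2·1/10)/(48/5)=-43/24
row 3: denom=8−3·5/16=113/16; d'=(26−3·-43/24)/(113/16)=502/113
row 4: denom=8−1·16/113=888/113; d'=(-4−1·502/113)/(888/113)=-159/148
back: M4=-159/148
back: M3=502/113−16/113·-159/148=170/37
back: M2=-43/24−5/16·170/37=-1433/444
back: M1=1/10−1/5·-1433/444=331/444
M: M0=0, M1=331/444, M2=-1433/444, M3=170/37, M4=-159/148, M5=0
seg 0: a=3, c=M0/2=0, d=(M1−M0)/(6·3)=331/7992, b=Δ0−h0·(2M0+M1)/6=-35/888
seg 1: a=4, c=M1/2=331/888, d=(M2−M1)/(6·2)=-49/148, b=Δ1−h1·(2M1+M2)/6=479/444
seg 2: a=5, c=M2/2=-1433/888, d=(M3−M2)/(6·3)=3473/7992, b=Δ2−h2·(2M2+M3)/6=-623/444
seg 3: a=-2, c=M3/2=85/37, d=(M4−M3)/(6·1)=-839/888, b=Δ3−h3·(2M3+M4)/6=575/888
seg 4: a=0, c=M4/2=-159/296, d=(M5−M4)/(6·3)=53/888, b=Δ4−h4·(2M4+M5)/6=1069/444
t_q=9/2 → seg 1, τ=3/2; S=4+479/444·τ+331/888·τ²+-49/148·τ³=3161/592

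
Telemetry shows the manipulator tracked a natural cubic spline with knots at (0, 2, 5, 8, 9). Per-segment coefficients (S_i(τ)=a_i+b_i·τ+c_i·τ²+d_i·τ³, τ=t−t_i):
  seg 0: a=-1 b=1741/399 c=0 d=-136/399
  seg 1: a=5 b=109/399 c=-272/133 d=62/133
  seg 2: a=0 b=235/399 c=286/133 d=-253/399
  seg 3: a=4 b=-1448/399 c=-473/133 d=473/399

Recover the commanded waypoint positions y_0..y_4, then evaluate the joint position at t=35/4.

y_0 = S_0(0) = a_0 = -1
y_1 = S_1(0) = a_1 = 5
y_2 = S_2(0) = a_2 = 0
y_3 = S_3(0) = a_3 = 4
y_4 = S_3(1) = -2
t_q=35/4 is in segment 3 (τ=3/4); S_3(τ)=-1891/8512

y_0=-1 y_1=5 y_2=0 y_3=4 y_4=-2
S(35/4) = -1891/8512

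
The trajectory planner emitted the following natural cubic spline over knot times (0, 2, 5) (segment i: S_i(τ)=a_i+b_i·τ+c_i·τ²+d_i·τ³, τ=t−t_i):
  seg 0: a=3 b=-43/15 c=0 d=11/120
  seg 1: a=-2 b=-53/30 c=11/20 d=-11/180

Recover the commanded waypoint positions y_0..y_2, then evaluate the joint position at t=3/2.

y_0 = S_0(0) = a_0 = 3
y_1 = S_1(0) = a_1 = -2
y_2 = S_1(3) = -4
t_q=3/2 is in segment 0 (τ=3/2); S_0(τ)=-317/320

y_0=3 y_1=-2 y_2=-4
S(3/2) = -317/320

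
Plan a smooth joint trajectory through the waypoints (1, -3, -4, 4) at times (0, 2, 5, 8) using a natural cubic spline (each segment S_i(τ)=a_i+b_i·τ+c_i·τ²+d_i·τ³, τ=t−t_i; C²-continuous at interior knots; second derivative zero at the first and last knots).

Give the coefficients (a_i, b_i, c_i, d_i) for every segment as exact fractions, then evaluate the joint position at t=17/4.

Δ: Δ0=-2, Δ1=-1/3, Δ2=8/3
row 1: diag=10, rhs=10; c'=3/10, d'=1
row 2: denom=12−3·3/10=111/10; d'=(18−3·1)/(111/10)=50/37
back: M2=50/37
back: M1=1−3/10·50/37=22/37
M: M0=0, M1=22/37, M2=50/37, M3=0
seg 0: a=1, c=M0/2=0, d=(M1−M0)/(6·2)=11/222, b=Δ0−h0·(2M0+M1)/6=-244/111
seg 1: a=-3, c=M1/2=11/37, d=(M2−M1)/(6·3)=14/333, b=Δ1−h1·(2M1+M2)/6=-178/111
seg 2: a=-4, c=M2/2=25/37, d=(M3−M2)/(6·3)=-25/333, b=Δ2−h2·(2M2+M3)/6=146/111
t_q=17/4 → seg 1, τ=9/4; S=-3+-178/111·τ+11/37·τ²+14/333·τ³=-5475/1184

  seg 0: a=1 b=-244/111 c=0 d=11/222
  seg 1: a=-3 b=-178/111 c=11/37 d=14/333
  seg 2: a=-4 b=146/111 c=25/37 d=-25/333
S(17/4) = -5475/1184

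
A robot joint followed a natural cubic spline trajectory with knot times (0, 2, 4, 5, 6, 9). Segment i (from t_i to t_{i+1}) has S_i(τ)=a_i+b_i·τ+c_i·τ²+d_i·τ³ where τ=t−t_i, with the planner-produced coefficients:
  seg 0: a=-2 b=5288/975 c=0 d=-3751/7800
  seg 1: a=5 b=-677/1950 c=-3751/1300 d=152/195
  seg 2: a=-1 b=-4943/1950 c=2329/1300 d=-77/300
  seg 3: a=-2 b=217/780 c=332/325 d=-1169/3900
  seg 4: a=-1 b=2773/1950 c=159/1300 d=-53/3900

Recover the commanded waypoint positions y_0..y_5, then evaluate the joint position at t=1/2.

y_0=-2 y_1=5 y_2=-1 y_3=-2 y_4=-1 y_5=4
S(1/2) = 2711/4160

y_0 = S_0(0) = a_0 = -2
y_1 = S_1(0) = a_1 = 5
y_2 = S_2(0) = a_2 = -1
y_3 = S_3(0) = a_3 = -2
y_4 = S_4(0) = a_4 = -1
y_5 = S_4(3) = 4
t_q=1/2 is in segment 0 (τ=1/2); S_0(τ)=2711/4160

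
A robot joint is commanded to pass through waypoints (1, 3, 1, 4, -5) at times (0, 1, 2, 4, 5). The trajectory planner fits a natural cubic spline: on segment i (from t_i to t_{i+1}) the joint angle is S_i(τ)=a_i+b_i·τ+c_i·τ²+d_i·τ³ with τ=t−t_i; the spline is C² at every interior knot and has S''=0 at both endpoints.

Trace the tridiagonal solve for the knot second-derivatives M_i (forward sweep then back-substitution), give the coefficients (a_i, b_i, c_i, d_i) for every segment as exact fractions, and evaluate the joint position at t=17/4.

Δ: Δ0=2, Δ1=-2, Δ2=3/2, Δ3=-9
row 1: diag=4, rhs=-24; c'=1/4, d'=-6
row 2: denom=6−1·1/4=23/4; d'=(21−1·-6)/(23/4)=108/23
row 3: denom=6−2·8/23=122/23; d'=(-63−2·108/23)/(122/23)=-1665/122
back: M3=-1665/122
back: M2=108/23−8/23·-1665/122=576/61
back: M1=-6−1/4·576/61=-510/61
M: M0=0, M1=-510/61, M2=576/61, M3=-1665/122, M4=0
seg 0: a=1, c=M0/2=0, d=(M1−M0)/(6·1)=-85/61, b=Δ0−h0·(2M0+M1)/6=207/61
seg 1: a=3, c=M1/2=-255/61, d=(M2−M1)/(6·1)=181/61, b=Δ1−h1·(2M1+M2)/6=-48/61
seg 2: a=1, c=M2/2=288/61, d=(M3−M2)/(6·2)=-939/488, b=Δ2−h2·(2M2+M3)/6=-15/61
seg 3: a=4, c=M3/2=-1665/244, d=(M4−M3)/(6·1)=555/244, b=Δ3−h3·(2M3+M4)/6=-543/122
t_q=17/4 → seg 3, τ=1/4; S=4+-543/122·τ+-1665/244·τ²+555/244·τ³=38983/15616

  seg 0: a=1 b=207/61 c=0 d=-85/61
  seg 1: a=3 b=-48/61 c=-255/61 d=181/61
  seg 2: a=1 b=-15/61 c=288/61 d=-939/488
  seg 3: a=4 b=-543/122 c=-1665/244 d=555/244
S(17/4) = 38983/15616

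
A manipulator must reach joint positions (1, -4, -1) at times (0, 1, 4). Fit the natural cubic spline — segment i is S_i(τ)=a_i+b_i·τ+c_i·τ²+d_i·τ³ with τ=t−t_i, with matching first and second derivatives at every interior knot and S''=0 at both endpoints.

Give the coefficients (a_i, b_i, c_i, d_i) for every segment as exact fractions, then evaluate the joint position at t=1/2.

Δ: Δ0=-5, Δ1=1
row 1: diag=8, rhs=36; c'=3/8, d'=9/2
back: M1=9/2
M: M0=0, M1=9/2, M2=0
seg 0: a=1, c=M0/2=0, d=(M1−M0)/(6·1)=3/4, b=Δ0−h0·(2M0+M1)/6=-23/4
seg 1: a=-4, c=M1/2=9/4, d=(M2−M1)/(6·3)=-1/4, b=Δ1−h1·(2M1+M2)/6=-7/2
t_q=1/2 → seg 0, τ=1/2; S=1+-23/4·τ+0·τ²+3/4·τ³=-57/32

  seg 0: a=1 b=-23/4 c=0 d=3/4
  seg 1: a=-4 b=-7/2 c=9/4 d=-1/4
S(1/2) = -57/32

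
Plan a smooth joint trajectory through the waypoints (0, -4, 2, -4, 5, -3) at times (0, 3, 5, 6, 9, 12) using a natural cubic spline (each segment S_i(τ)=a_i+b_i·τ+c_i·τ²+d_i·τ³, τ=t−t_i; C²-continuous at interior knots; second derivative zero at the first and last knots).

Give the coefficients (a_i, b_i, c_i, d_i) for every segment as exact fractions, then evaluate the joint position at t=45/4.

  seg 0: a=0 b=-31/8 c=0 d=61/216
  seg 1: a=-4 b=15/4 c=61/24 d=-35/24
  seg 2: a=2 b=-43/12 c=-149/24 d=91/24
  seg 3: a=-4 b=-37/8 c=31/6 d=-7/8
  seg 4: a=5 b=11/4 c=-65/24 d=65/216
S(45/4) = 463/512

Δ: Δ0=-4/3, Δ1=3, Δ2=-6, Δ3=3, Δ4=-8/3
row 1: diag=10, rhs=26; c'=1/5, d'=13/5
row 2: denom=6−2·1/5=28/5; d'=(-54−2·13/5)/(28/5)=-74/7
row 3: denom=8−1·5/28=219/28; d'=(54−1·-74/7)/(219/28)=1808/219
row 4: denom=12−3·28/73=792/73; d'=(-34−3·1808/219)/(792/73)=-65/12
back: M4=-65/12
back: M3=1808/219−28/73·-65/12=31/3
back: M2=-74/7−5/28·31/3=-149/12
back: M1=13/5−1/5·-149/12=61/12
M: M0=0, M1=61/12, M2=-149/12, M3=31/3, M4=-65/12, M5=0
seg 0: a=0, c=M0/2=0, d=(M1−M0)/(6·3)=61/216, b=Δ0−h0·(2M0+M1)/6=-31/8
seg 1: a=-4, c=M1/2=61/24, d=(M2−M1)/(6·2)=-35/24, b=Δ1−h1·(2M1+M2)/6=15/4
seg 2: a=2, c=M2/2=-149/24, d=(M3−M2)/(6·1)=91/24, b=Δ2−h2·(2M2+M3)/6=-43/12
seg 3: a=-4, c=M3/2=31/6, d=(M4−M3)/(6·3)=-7/8, b=Δ3−h3·(2M3+M4)/6=-37/8
seg 4: a=5, c=M4/2=-65/24, d=(M5−M4)/(6·3)=65/216, b=Δ4−h4·(2M4+M5)/6=11/4
t_q=45/4 → seg 4, τ=9/4; S=5+11/4·τ+-65/24·τ²+65/216·τ³=463/512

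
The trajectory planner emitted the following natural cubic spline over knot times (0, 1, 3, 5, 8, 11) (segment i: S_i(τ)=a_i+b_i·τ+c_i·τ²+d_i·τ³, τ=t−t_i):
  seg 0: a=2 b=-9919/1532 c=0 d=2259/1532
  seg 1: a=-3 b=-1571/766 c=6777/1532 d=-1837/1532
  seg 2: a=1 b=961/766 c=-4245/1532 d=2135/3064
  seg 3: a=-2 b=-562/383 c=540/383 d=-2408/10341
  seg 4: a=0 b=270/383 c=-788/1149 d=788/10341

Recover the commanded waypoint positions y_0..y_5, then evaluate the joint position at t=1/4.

y_0=2 y_1=-3 y_2=1 y_3=-2 y_4=0 y_5=-2
S(1/4) = 39651/98048

y_0 = S_0(0) = a_0 = 2
y_1 = S_1(0) = a_1 = -3
y_2 = S_2(0) = a_2 = 1
y_3 = S_3(0) = a_3 = -2
y_4 = S_4(0) = a_4 = 0
y_5 = S_4(3) = -2
t_q=1/4 is in segment 0 (τ=1/4); S_0(τ)=39651/98048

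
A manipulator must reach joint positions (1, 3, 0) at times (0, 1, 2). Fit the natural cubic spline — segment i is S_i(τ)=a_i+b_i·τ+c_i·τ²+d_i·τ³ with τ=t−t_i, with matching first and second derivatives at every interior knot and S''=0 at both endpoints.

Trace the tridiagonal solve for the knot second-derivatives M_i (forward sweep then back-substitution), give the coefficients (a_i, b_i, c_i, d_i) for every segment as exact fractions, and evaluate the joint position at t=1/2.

Δ: Δ0=2, Δ1=-3
row 1: diag=4, rhs=-30; c'=1/4, d'=-15/2
back: M1=-15/2
M: M0=0, M1=-15/2, M2=0
seg 0: a=1, c=M0/2=0, d=(M1−M0)/(6·1)=-5/4, b=Δ0−h0·(2M0+M1)/6=13/4
seg 1: a=3, c=M1/2=-15/4, d=(M2−M1)/(6·1)=5/4, b=Δ1−h1·(2M1+M2)/6=-1/2
t_q=1/2 → seg 0, τ=1/2; S=1+13/4·τ+0·τ²+-5/4·τ³=79/32

  seg 0: a=1 b=13/4 c=0 d=-5/4
  seg 1: a=3 b=-1/2 c=-15/4 d=5/4
S(1/2) = 79/32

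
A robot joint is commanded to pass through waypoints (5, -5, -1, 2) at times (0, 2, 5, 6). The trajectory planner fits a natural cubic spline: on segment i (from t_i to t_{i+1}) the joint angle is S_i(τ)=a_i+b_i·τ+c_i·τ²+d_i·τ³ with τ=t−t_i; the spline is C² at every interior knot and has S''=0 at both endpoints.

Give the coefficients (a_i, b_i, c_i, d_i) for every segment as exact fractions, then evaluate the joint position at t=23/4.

Δ: Δ0=-5, Δ1=4/3, Δ2=3
row 1: diag=10, rhs=38; c'=3/10, d'=19/5
row 2: denom=8−3·3/10=71/10; d'=(10−3·19/5)/(71/10)=-14/71
back: M2=-14/71
back: M1=19/5−3/10·-14/71=274/71
M: M0=0, M1=274/71, M2=-14/71, M3=0
seg 0: a=5, c=M0/2=0, d=(M1−M0)/(6·2)=137/426, b=Δ0−h0·(2M0+M1)/6=-1339/213
seg 1: a=-5, c=M1/2=137/71, d=(M2−M1)/(6·3)=-16/71, b=Δ1−h1·(2M1+M2)/6=-517/213
seg 2: a=-1, c=M2/2=-7/71, d=(M3−M2)/(6·1)=7/213, b=Δ2−h2·(2M2+M3)/6=653/213
t_q=23/4 → seg 2, τ=3/4; S=-1+653/213·τ+-7/71·τ²+7/213·τ³=5715/4544

  seg 0: a=5 b=-1339/213 c=0 d=137/426
  seg 1: a=-5 b=-517/213 c=137/71 d=-16/71
  seg 2: a=-1 b=653/213 c=-7/71 d=7/213
S(23/4) = 5715/4544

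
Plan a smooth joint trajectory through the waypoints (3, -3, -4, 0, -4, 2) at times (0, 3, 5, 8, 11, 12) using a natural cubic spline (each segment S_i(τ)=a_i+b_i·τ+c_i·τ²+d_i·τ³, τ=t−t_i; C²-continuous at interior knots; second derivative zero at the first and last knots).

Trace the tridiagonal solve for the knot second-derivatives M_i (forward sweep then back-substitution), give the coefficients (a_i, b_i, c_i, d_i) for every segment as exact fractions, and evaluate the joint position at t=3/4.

  seg 0: a=3 b=-951/424 c=0 d=103/3816
  seg 1: a=-3 b=-321/212 c=103/424 d=7/53
  seg 2: a=-4 b=221/212 c=439/424 d=-3581/11448
  seg 3: a=0 b=-505/424 c=-283/159 d=6611/11448
  seg 4: a=-4 b=789/212 c=1449/424 d=-483/424
S(3/4) = 36069/27136

Δ: Δ0=-2, Δ1=-1/2, Δ2=4/3, Δ3=-4/3, Δ4=6
row 1: diag=10, rhs=9; c'=1/5, d'=9/10
row 2: denom=10−2·1/5=48/5; d'=(11−2·9/10)/(48/5)=23/24
row 3: denom=12−3·5/16=177/16; d'=(-16−3·23/24)/(177/16)=-302/177
row 4: denom=8−3·16/59=424/59; d'=(44−3·-302/177)/(424/59)=1449/212
back: M4=1449/212
back: M3=-302/177−16/59·1449/212=-566/159
back: M2=23/24−5/16·-566/159=439/212
back: M1=9/10−1/5·439/212=103/212
M: M0=0, M1=103/212, M2=439/212, M3=-566/159, M4=1449/212, M5=0
seg 0: a=3, c=M0/2=0, d=(M1−M0)/(6·3)=103/3816, b=Δ0−h0·(2M0+M1)/6=-951/424
seg 1: a=-3, c=M1/2=103/424, d=(M2−M1)/(6·2)=7/53, b=Δ1−h1·(2M1+M2)/6=-321/212
seg 2: a=-4, c=M2/2=439/424, d=(M3−M2)/(6·3)=-3581/11448, b=Δ2−h2·(2M2+M3)/6=221/212
seg 3: a=0, c=M3/2=-283/159, d=(M4−M3)/(6·3)=6611/11448, b=Δ3−h3·(2M3+M4)/6=-505/424
seg 4: a=-4, c=M4/2=1449/424, d=(M5−M4)/(6·1)=-483/424, b=Δ4−h4·(2M4+M5)/6=789/212
t_q=3/4 → seg 0, τ=3/4; S=3+-951/424·τ+0·τ²+103/3816·τ³=36069/27136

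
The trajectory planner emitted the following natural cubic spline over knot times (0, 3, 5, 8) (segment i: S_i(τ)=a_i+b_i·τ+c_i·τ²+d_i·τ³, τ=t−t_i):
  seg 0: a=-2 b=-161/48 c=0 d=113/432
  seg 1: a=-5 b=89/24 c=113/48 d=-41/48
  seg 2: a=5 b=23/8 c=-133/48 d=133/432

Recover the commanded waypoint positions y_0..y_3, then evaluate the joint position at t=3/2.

y_0 = S_0(0) = a_0 = -2
y_1 = S_1(0) = a_1 = -5
y_2 = S_2(0) = a_2 = 5
y_3 = S_2(3) = -3
t_q=3/2 is in segment 0 (τ=3/2); S_0(τ)=-787/128

y_0=-2 y_1=-5 y_2=5 y_3=-3
S(3/2) = -787/128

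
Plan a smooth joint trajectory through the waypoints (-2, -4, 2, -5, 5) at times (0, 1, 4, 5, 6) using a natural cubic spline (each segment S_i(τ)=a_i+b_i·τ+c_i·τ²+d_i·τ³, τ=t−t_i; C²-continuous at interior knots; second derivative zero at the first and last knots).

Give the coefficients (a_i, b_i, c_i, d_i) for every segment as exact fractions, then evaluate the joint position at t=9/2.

  seg 0: a=-2 b=-707/212 c=0 d=283/212
  seg 1: a=-4 b=71/106 c=849/212 d=-755/636
  seg 2: a=2 b=-1559/212 c=-354/53 d=1491/212
  seg 3: a=-5 b=41/106 c=3057/212 d=-1019/212
S(9/2) = -4185/1696

Δ: Δ0=-2, Δ1=2, Δ2=-7, Δ3=10
row 1: diag=8, rhs=24; c'=3/8, d'=3
row 2: denom=8−3·3/8=55/8; d'=(-54−3·3)/(55/8)=-504/55
row 3: denom=4−1·8/55=212/55; d'=(102−1·-504/55)/(212/55)=3057/106
back: M3=3057/106
back: M2=-504/55−8/55·3057/106=-708/53
back: M1=3−3/8·-708/53=849/106
M: M0=0, M1=849/106, M2=-708/53, M3=3057/106, M4=0
seg 0: a=-2, c=M0/2=0, d=(M1−M0)/(6·1)=283/212, b=Δ0−h0·(2M0+M1)/6=-707/212
seg 1: a=-4, c=M1/2=849/212, d=(M2−M1)/(6·3)=-755/636, b=Δ1−h1·(2M1+M2)/6=71/106
seg 2: a=2, c=M2/2=-354/53, d=(M3−M2)/(6·1)=1491/212, b=Δ2−h2·(2M2+M3)/6=-1559/212
seg 3: a=-5, c=M3/2=3057/212, d=(M4−M3)/(6·1)=-1019/212, b=Δ3−h3·(2M3+M4)/6=41/106
t_q=9/2 → seg 2, τ=1/2; S=2+-1559/212·τ+-354/53·τ²+1491/212·τ³=-4185/1696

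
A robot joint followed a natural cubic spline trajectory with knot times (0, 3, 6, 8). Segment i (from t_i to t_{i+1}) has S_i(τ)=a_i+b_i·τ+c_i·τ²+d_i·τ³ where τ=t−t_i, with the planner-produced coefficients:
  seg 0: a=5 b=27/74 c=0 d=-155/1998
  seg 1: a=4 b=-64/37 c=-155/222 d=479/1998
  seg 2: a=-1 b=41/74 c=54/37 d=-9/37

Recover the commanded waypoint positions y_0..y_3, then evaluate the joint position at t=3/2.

y_0=5 y_1=4 y_2=-1 y_3=4
S(3/2) = 3129/592

y_0 = S_0(0) = a_0 = 5
y_1 = S_1(0) = a_1 = 4
y_2 = S_2(0) = a_2 = -1
y_3 = S_2(2) = 4
t_q=3/2 is in segment 0 (τ=3/2); S_0(τ)=3129/592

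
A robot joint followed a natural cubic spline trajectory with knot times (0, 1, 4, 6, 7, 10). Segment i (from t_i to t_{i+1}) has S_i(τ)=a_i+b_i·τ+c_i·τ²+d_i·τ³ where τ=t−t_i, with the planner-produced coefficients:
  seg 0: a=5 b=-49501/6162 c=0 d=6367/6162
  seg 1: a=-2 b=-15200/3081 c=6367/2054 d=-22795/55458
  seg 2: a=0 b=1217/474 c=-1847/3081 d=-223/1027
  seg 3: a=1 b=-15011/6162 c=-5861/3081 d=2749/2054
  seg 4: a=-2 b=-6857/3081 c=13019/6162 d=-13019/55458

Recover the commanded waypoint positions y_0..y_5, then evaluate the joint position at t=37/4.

y_0 = S_0(0) = a_0 = 5
y_1 = S_1(0) = a_1 = -2
y_2 = S_2(0) = a_2 = 0
y_3 = S_3(0) = a_3 = 1
y_4 = S_4(0) = a_4 = -2
y_5 = S_4(3) = 4
t_q=37/4 is in segment 4 (τ=9/4); S_4(τ)=133355/131456

y_0=5 y_1=-2 y_2=0 y_3=1 y_4=-2 y_5=4
S(37/4) = 133355/131456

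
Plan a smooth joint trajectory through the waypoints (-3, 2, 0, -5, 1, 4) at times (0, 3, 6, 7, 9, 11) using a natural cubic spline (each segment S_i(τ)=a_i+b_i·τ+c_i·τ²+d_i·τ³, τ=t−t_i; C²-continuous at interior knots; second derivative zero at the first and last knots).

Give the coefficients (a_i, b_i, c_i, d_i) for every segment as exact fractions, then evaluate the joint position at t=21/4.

Δ: Δ0=5/3, Δ1=-2/3, Δ2=-5, Δ3=3, Δ4=3/2
row 1: diag=12, rhs=-14; c'=1/4, d'=-7/6
row 2: denom=8−3·1/4=29/4; d'=(-26−3·-7/6)/(29/4)=-90/29
row 3: denom=6−1·4/29=170/29; d'=(48−1·-90/29)/(170/29)=741/85
row 4: denom=8−2·29/85=622/85; d'=(-9−2·741/85)/(622/85)=-2247/622
back: M4=-2247/622
back: M3=741/85−29/85·-2247/622=6189/622
back: M2=-90/29−4/29·6189/622=-1392/311
back: M1=-7/6−1/4·-1392/311=-89/1866
M: M0=0, M1=-89/1866, M2=-1392/311, M3=6189/622, M4=-2247/622, M5=0
seg 0: a=-3, c=M0/2=0, d=(M1−M0)/(6·3)=-89/33588, b=Δ0−h0·(2M0+M1)/6=2103/1244
seg 1: a=2, c=M1/2=-89/3732, d=(M2−M1)/(6·3)=-8263/33588, b=Δ1−h1·(2M1+M2)/6=1007/622
seg 2: a=0, c=M2/2=-696/311, d=(M3−M2)/(6·1)=2991/1244, b=Δ2−h2·(2M2+M3)/6=-6427/1244
seg 3: a=-5, c=M3/2=6189/1244, d=(M4−M3)/(6·2)=-703/622, b=Δ3−h3·(2M3+M4)/6=-1511/622
seg 4: a=1, c=M4/2=-2247/1244, d=(M5−M4)/(6·2)=749/2488, b=Δ4−h4·(2M4+M5)/6=2431/622
t_q=21/4 → seg 1, τ=9/4; S=2+1007/622·τ+-89/3732·τ²+-8263/33588·τ³=216535/79616

  seg 0: a=-3 b=2103/1244 c=0 d=-89/33588
  seg 1: a=2 b=1007/622 c=-89/3732 d=-8263/33588
  seg 2: a=0 b=-6427/1244 c=-696/311 d=2991/1244
  seg 3: a=-5 b=-1511/622 c=6189/1244 d=-703/622
  seg 4: a=1 b=2431/622 c=-2247/1244 d=749/2488
S(21/4) = 216535/79616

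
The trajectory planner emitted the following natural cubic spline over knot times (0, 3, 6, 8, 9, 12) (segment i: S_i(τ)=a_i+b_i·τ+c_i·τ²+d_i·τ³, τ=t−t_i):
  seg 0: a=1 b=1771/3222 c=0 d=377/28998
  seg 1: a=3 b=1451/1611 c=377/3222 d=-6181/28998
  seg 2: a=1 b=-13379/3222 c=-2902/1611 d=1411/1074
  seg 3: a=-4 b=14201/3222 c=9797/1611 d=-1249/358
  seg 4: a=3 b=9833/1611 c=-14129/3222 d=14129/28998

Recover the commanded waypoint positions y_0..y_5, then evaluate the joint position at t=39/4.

y_0=1 y_1=3 y_2=1 y_3=-4 y_4=3 y_5=-5
S(39/4) = 121815/22912

y_0 = S_0(0) = a_0 = 1
y_1 = S_1(0) = a_1 = 3
y_2 = S_2(0) = a_2 = 1
y_3 = S_3(0) = a_3 = -4
y_4 = S_4(0) = a_4 = 3
y_5 = S_4(3) = -5
t_q=39/4 is in segment 4 (τ=3/4); S_4(τ)=121815/22912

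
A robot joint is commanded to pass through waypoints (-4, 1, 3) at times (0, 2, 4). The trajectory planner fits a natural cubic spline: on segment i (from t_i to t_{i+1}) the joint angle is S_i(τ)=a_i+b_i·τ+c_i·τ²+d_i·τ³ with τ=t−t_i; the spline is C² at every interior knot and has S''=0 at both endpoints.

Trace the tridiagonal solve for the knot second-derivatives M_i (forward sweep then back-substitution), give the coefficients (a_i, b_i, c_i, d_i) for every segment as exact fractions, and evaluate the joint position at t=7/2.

  seg 0: a=-4 b=23/8 c=0 d=-3/32
  seg 1: a=1 b=7/4 c=-9/16 d=3/32
S(7/2) = 685/256

Δ: Δ0=5/2, Δ1=1
row 1: diag=8, rhs=-9; c'=1/4, d'=-9/8
back: M1=-9/8
M: M0=0, M1=-9/8, M2=0
seg 0: a=-4, c=M0/2=0, d=(M1−M0)/(6·2)=-3/32, b=Δ0−h0·(2M0+M1)/6=23/8
seg 1: a=1, c=M1/2=-9/16, d=(M2−M1)/(6·2)=3/32, b=Δ1−h1·(2M1+M2)/6=7/4
t_q=7/2 → seg 1, τ=3/2; S=1+7/4·τ+-9/16·τ²+3/32·τ³=685/256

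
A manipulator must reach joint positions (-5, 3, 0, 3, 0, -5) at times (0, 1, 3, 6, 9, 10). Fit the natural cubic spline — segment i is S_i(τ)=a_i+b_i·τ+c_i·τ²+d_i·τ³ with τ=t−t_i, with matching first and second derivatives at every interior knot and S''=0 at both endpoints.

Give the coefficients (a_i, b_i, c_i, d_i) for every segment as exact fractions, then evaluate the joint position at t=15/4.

Δ: Δ0=8, Δ1=-3/2, Δ2=1, Δ3=-1, Δ4=-5
row 1: diag=6, rhs=-57; c'=1/3, d'=-19/2
row 2: denom=10−2·1/3=28/3; d'=(15−2·-19/2)/(28/3)=51/14
row 3: denom=12−3·9/28=309/28; d'=(-12−3·51/14)/(309/28)=-214/103
row 4: denom=8−3·28/103=740/103; d'=(-24−3·-214/103)/(740/103)=-183/74
back: M4=-183/74
back: M3=-214/103−28/103·-183/74=-52/37
back: M2=51/14−9/28·-52/37=303/74
back: M1=-19/2−1/3·303/74=-402/37
M: M0=0, M1=-402/37, M2=303/74, M3=-52/37, M4=-183/74, M5=0
seg 0: a=-5, c=M0/2=0, d=(M1−M0)/(6·1)=-67/37, b=Δ0−h0·(2M0+M1)/6=363/37
seg 1: a=3, c=M1/2=-201/37, d=(M2−M1)/(6·2)=369/296, b=Δ1−h1·(2M1+M2)/6=162/37
seg 2: a=0, c=M2/2=303/148, d=(M3−M2)/(6·3)=-11/36, b=Δ2−h2·(2M2+M3)/6=-177/74
seg 3: a=3, c=M3/2=-26/37, d=(M4−M3)/(6·3)=-79/1332, b=Δ3−h3·(2M3+M4)/6=243/148
seg 4: a=0, c=M4/2=-183/148, d=(M5−M4)/(6·1)=61/148, b=Δ4−h4·(2M4+M5)/6=-309/74
t_q=15/4 → seg 2, τ=3/4; S=0+-177/74·τ+303/148·τ²+-11/36·τ³=-7305/9472

  seg 0: a=-5 b=363/37 c=0 d=-67/37
  seg 1: a=3 b=162/37 c=-201/37 d=369/296
  seg 2: a=0 b=-177/74 c=303/148 d=-11/36
  seg 3: a=3 b=243/148 c=-26/37 d=-79/1332
  seg 4: a=0 b=-309/74 c=-183/148 d=61/148
S(15/4) = -7305/9472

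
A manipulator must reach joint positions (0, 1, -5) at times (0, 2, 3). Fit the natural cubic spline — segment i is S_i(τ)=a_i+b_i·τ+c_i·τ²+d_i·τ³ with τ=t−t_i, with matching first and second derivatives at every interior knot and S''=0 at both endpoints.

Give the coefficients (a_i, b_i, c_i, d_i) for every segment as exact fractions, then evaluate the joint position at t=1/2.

  seg 0: a=0 b=8/3 c=0 d=-13/24
  seg 1: a=1 b=-23/6 c=-13/4 d=13/12
S(1/2) = 81/64

Δ: Δ0=1/2, Δ1=-6
row 1: diag=6, rhs=-39; c'=1/6, d'=-13/2
back: M1=-13/2
M: M0=0, M1=-13/2, M2=0
seg 0: a=0, c=M0/2=0, d=(M1−M0)/(6·2)=-13/24, b=Δ0−h0·(2M0+M1)/6=8/3
seg 1: a=1, c=M1/2=-13/4, d=(M2−M1)/(6·1)=13/12, b=Δ1−h1·(2M1+M2)/6=-23/6
t_q=1/2 → seg 0, τ=1/2; S=0+8/3·τ+0·τ²+-13/24·τ³=81/64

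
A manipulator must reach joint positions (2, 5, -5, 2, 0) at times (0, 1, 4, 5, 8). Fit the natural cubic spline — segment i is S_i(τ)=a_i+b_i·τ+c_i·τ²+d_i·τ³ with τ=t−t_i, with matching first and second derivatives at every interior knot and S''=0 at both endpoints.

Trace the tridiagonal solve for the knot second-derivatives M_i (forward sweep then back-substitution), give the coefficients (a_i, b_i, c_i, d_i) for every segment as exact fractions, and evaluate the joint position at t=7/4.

  seg 0: a=2 b=983/216 c=0 d=-335/216
  seg 1: a=5 b=-11/108 c=-335/72 d=2317/1944
  seg 2: a=-5 b=899/216 c=164/27 d=-233/72
  seg 3: a=2 b=713/108 c=-785/216 d=785/1944
S(7/4) = 4315/1536

Δ: Δ0=3, Δ1=-10/3, Δ2=7, Δ3=-2/3
row 1: diag=8, rhs=-38; c'=3/8, d'=-19/4
row 2: denom=8−3·3/8=55/8; d'=(62−3·-19/4)/(55/8)=122/11
row 3: denom=8−1·8/55=432/55; d'=(-46−1·122/11)/(432/55)=-785/108
back: M3=-785/108
back: M2=122/11−8/55·-785/108=328/27
back: M1=-19/4−3/8·328/27=-335/36
M: M0=0, M1=-335/36, M2=328/27, M3=-785/108, M4=0
seg 0: a=2, c=M0/2=0, d=(M1−M0)/(6·1)=-335/216, b=Δ0−h0·(2M0+M1)/6=983/216
seg 1: a=5, c=M1/2=-335/72, d=(M2−M1)/(6·3)=2317/1944, b=Δ1−h1·(2M1+M2)/6=-11/108
seg 2: a=-5, c=M2/2=164/27, d=(M3−M2)/(6·1)=-233/72, b=Δ2−h2·(2M2+M3)/6=899/216
seg 3: a=2, c=M3/2=-785/216, d=(M4−M3)/(6·3)=785/1944, b=Δ3−h3·(2M3+M4)/6=713/108
t_q=7/4 → seg 1, τ=3/4; S=5+-11/108·τ+-335/72·τ²+2317/1944·τ³=4315/1536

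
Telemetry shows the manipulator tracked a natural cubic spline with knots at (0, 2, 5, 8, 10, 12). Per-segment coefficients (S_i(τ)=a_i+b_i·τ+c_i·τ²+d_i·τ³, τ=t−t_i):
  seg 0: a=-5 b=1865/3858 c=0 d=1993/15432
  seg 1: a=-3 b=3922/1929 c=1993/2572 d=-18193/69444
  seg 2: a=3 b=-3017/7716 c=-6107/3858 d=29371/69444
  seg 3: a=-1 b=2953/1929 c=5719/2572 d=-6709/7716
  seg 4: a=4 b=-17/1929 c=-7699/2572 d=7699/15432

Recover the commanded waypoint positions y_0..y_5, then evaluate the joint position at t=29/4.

y_0=-5 y_1=-3 y_2=3 y_3=-1 y_4=4 y_5=-4
S(29/4) = -177087/164608

y_0 = S_0(0) = a_0 = -5
y_1 = S_1(0) = a_1 = -3
y_2 = S_2(0) = a_2 = 3
y_3 = S_3(0) = a_3 = -1
y_4 = S_4(0) = a_4 = 4
y_5 = S_4(2) = -4
t_q=29/4 is in segment 2 (τ=9/4); S_2(τ)=-177087/164608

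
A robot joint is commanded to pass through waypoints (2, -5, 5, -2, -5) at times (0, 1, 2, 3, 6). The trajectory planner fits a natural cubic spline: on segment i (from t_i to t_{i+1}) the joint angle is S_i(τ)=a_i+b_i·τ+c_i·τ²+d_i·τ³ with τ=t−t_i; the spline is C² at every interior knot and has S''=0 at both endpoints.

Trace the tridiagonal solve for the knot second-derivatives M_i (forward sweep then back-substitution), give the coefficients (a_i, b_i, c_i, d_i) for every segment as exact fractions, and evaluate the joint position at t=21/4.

  seg 0: a=2 b=-1481/116 c=0 d=669/116
  seg 1: a=-5 b=263/58 c=2007/116 d=-1373/116
  seg 2: a=5 b=421/116 c=-528/29 d=879/116
  seg 3: a=-2 b=-583/58 c=525/116 d=-175/348
S(21/4) = -55177/7424

Δ: Δ0=-7, Δ1=10, Δ2=-7, Δ3=-1
row 1: diag=4, rhs=102; c'=1/4, d'=51/2
row 2: denom=4−1·1/4=15/4; d'=(-102−1·51/2)/(15/4)=-34
row 3: denom=8−1·4/15=116/15; d'=(36−1·-34)/(116/15)=525/58
back: M3=525/58
back: M2=-34−4/15·525/58=-1056/29
back: M1=51/2−1/4·-1056/29=2007/58
M: M0=0, M1=2007/58, M2=-1056/29, M3=525/58, M4=0
seg 0: a=2, c=M0/2=0, d=(M1−M0)/(6·1)=669/116, b=Δ0−h0·(2M0+M1)/6=-1481/116
seg 1: a=-5, c=M1/2=2007/116, d=(M2−M1)/(6·1)=-1373/116, b=Δ1−h1·(2M1+M2)/6=263/58
seg 2: a=5, c=M2/2=-528/29, d=(M3−M2)/(6·1)=879/116, b=Δ2−h2·(2M2+M3)/6=421/116
seg 3: a=-2, c=M3/2=525/116, d=(M4−M3)/(6·3)=-175/348, b=Δ3−h3·(2M3+M4)/6=-583/58
t_q=21/4 → seg 3, τ=9/4; S=-2+-583/58·τ+525/116·τ²+-175/348·τ³=-55177/7424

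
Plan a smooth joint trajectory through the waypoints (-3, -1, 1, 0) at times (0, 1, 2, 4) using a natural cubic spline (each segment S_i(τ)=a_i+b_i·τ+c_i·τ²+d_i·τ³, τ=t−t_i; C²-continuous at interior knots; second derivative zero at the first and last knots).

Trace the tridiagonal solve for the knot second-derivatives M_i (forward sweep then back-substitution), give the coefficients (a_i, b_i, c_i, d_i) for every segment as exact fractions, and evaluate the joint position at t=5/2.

Δ: Δ0=2, Δ1=2, Δ2=-1/2
row 1: diag=4, rhs=0; c'=1/4, d'=0
row 2: denom=6−1·1/4=23/4; d'=(-15−1·0)/(23/4)=-60/23
back: M2=-60/23
back: M1=0−1/4·-60/23=15/23
M: M0=0, M1=15/23, M2=-60/23, M3=0
seg 0: a=-3, c=M0/2=0, d=(M1−M0)/(6·1)=5/46, b=Δ0−h0·(2M0+M1)/6=87/46
seg 1: a=-1, c=M1/2=15/46, d=(M2−M1)/(6·1)=-25/46, b=Δ1−h1·(2M1+M2)/6=51/23
seg 2: a=1, c=M2/2=-30/23, d=(M3−M2)/(6·2)=5/23, b=Δ2−h2·(2M2+M3)/6=57/46
t_q=5/2 → seg 2, τ=1/2; S=1+57/46·τ+-30/23·τ²+5/23·τ³=243/184

  seg 0: a=-3 b=87/46 c=0 d=5/46
  seg 1: a=-1 b=51/23 c=15/46 d=-25/46
  seg 2: a=1 b=57/46 c=-30/23 d=5/23
S(5/2) = 243/184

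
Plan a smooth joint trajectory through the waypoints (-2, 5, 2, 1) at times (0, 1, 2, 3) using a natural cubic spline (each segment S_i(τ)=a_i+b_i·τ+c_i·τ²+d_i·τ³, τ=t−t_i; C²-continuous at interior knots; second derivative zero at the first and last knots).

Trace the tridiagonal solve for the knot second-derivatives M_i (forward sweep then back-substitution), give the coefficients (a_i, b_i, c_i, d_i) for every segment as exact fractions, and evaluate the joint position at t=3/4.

  seg 0: a=-2 b=49/5 c=0 d=-14/5
  seg 1: a=5 b=7/5 c=-42/5 d=4
  seg 2: a=2 b=-17/5 c=18/5 d=-6/5
S(3/4) = 667/160

Δ: Δ0=7, Δ1=-3, Δ2=-1
row 1: diag=4, rhs=-60; c'=1/4, d'=-15
row 2: denom=4−1·1/4=15/4; d'=(12−1·-15)/(15/4)=36/5
back: M2=36/5
back: M1=-15−1/4·36/5=-84/5
M: M0=0, M1=-84/5, M2=36/5, M3=0
seg 0: a=-2, c=M0/2=0, d=(M1−M0)/(6·1)=-14/5, b=Δ0−h0·(2M0+M1)/6=49/5
seg 1: a=5, c=M1/2=-42/5, d=(M2−M1)/(6·1)=4, b=Δ1−h1·(2M1+M2)/6=7/5
seg 2: a=2, c=M2/2=18/5, d=(M3−M2)/(6·1)=-6/5, b=Δ2−h2·(2M2+M3)/6=-17/5
t_q=3/4 → seg 0, τ=3/4; S=-2+49/5·τ+0·τ²+-14/5·τ³=667/160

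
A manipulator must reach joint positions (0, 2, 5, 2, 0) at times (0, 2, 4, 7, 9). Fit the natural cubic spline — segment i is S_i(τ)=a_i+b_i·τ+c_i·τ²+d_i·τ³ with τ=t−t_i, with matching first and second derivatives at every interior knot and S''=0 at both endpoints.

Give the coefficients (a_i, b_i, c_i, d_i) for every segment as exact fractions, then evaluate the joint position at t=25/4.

  seg 0: a=0 b=497/688 c=0 d=191/2752
  seg 1: a=2 b=535/344 c=573/1376 d=-611/2752
  seg 2: a=5 b=383/688 c=-315/344 d=91/688
  seg 3: a=2 b=-235/172 c=189/688 d=-63/1376
S(25/4) = 137531/44032

Δ: Δ0=1, Δ1=3/2, Δ2=-1, Δ3=-1
row 1: diag=8, rhs=3; c'=1/4, d'=3/8
row 2: denom=10−2·1/4=19/2; d'=(-15−2·3/8)/(19/2)=-63/38
row 3: denom=10−3·6/19=172/19; d'=(0−3·-63/38)/(172/19)=189/344
back: M3=189/344
back: M2=-63/38−6/19·189/344=-315/172
back: M1=3/8−1/4·-315/172=573/688
M: M0=0, M1=573/688, M2=-315/172, M3=189/344, M4=0
seg 0: a=0, c=M0/2=0, d=(M1−M0)/(6·2)=191/2752, b=Δ0−h0·(2M0+M1)/6=497/688
seg 1: a=2, c=M1/2=573/1376, d=(M2−M1)/(6·2)=-611/2752, b=Δ1−h1·(2M1+M2)/6=535/344
seg 2: a=5, c=M2/2=-315/344, d=(M3−M2)/(6·3)=91/688, b=Δ2−h2·(2M2+M3)/6=383/688
seg 3: a=2, c=M3/2=189/688, d=(M4−M3)/(6·2)=-63/1376, b=Δ3−h3·(2M3+M4)/6=-235/172
t_q=25/4 → seg 2, τ=9/4; S=5+383/688·τ+-315/344·τ²+91/688·τ³=137531/44032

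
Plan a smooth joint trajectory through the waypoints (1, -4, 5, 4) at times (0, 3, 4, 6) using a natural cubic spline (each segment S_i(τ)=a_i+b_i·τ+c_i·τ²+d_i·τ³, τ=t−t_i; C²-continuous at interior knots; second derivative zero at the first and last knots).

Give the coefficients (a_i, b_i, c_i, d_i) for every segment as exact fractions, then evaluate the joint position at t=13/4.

Δ: Δ0=-5/3, Δ1=9, Δ2=-1/2
row 1: diag=8, rhs=64; c'=1/8, d'=8
row 2: denom=6−1·1/8=47/8; d'=(-57−1·8)/(47/8)=-520/47
back: M2=-520/47
back: M1=8−1/8·-520/47=441/47
M: M0=0, M1=441/47, M2=-520/47, M3=0
seg 0: a=1, c=M0/2=0, d=(M1−M0)/(6·3)=49/94, b=Δ0−h0·(2M0+M1)/6=-1793/282
seg 1: a=-4, c=M1/2=441/94, d=(M2−M1)/(6·1)=-961/282, b=Δ1−h1·(2M1+M2)/6=1088/141
seg 2: a=5, c=M2/2=-260/47, d=(M3−M2)/(6·2)=130/141, b=Δ2−h2·(2M2+M3)/6=1939/282
t_q=13/4 → seg 1, τ=1/4; S=-4+1088/141·τ+441/94·τ²+-961/282·τ³=-11015/6016

  seg 0: a=1 b=-1793/282 c=0 d=49/94
  seg 1: a=-4 b=1088/141 c=441/94 d=-961/282
  seg 2: a=5 b=1939/282 c=-260/47 d=130/141
S(13/4) = -11015/6016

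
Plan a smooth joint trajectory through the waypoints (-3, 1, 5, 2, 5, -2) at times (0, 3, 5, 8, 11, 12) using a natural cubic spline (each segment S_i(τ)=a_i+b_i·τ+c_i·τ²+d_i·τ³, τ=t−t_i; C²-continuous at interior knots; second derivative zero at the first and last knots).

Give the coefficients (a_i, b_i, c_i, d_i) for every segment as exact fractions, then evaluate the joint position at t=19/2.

  seg 0: a=-3 b=1049/1272 c=0 d=647/11448
  seg 1: a=1 b=1495/636 c=647/1272 d=-145/424
  seg 2: a=5 b=179/636 c=-1963/1272 d=4259/11448
  seg 3: a=2 b=1357/1272 c=287/159 d=-6973/11448
  seg 4: a=5 b=-2893/636 c=-1559/424 d=1559/1272
S(19/2) = 19015/3392

Δ: Δ0=4/3, Δ1=2, Δ2=-1, Δ3=1, Δ4=-7
row 1: diag=10, rhs=4; c'=1/5, d'=2/5
row 2: denom=10−2·1/5=48/5; d'=(-18−2·2/5)/(48/5)=-47/24
row 3: denom=12−3·5/16=177/16; d'=(12−3·-47/24)/(177/16)=286/177
row 4: denom=8−3·16/59=424/59; d'=(-48−3·286/177)/(424/59)=-1559/212
back: M4=-1559/212
back: M3=286/177−16/59·-1559/212=574/159
back: M2=-47/24−5/16·574/159=-1963/636
back: M1=2/5−1/5·-1963/636=647/636
M: M0=0, M1=647/636, M2=-1963/636, M3=574/159, M4=-1559/212, M5=0
seg 0: a=-3, c=M0/2=0, d=(M1−M0)/(6·3)=647/11448, b=Δ0−h0·(2M0+M1)/6=1049/1272
seg 1: a=1, c=M1/2=647/1272, d=(M2−M1)/(6·2)=-145/424, b=Δ1−h1·(2M1+M2)/6=1495/636
seg 2: a=5, c=M2/2=-1963/1272, d=(M3−M2)/(6·3)=4259/11448, b=Δ2−h2·(2M2+M3)/6=179/636
seg 3: a=2, c=M3/2=287/159, d=(M4−M3)/(6·3)=-6973/11448, b=Δ3−h3·(2M3+M4)/6=1357/1272
seg 4: a=5, c=M4/2=-1559/424, d=(M5−M4)/(6·1)=1559/1272, b=Δ4−h4·(2M4+M5)/6=-2893/636
t_q=19/2 → seg 3, τ=3/2; S=2+1357/1272·τ+287/159·τ²+-6973/11448·τ³=19015/3392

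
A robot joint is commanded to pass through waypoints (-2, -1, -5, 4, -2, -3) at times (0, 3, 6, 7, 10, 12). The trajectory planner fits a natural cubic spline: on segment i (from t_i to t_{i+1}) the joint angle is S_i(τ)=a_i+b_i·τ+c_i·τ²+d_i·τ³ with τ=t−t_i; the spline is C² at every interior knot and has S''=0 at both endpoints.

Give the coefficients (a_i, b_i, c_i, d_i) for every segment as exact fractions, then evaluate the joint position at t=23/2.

  seg 0: a=-2 b=2765/1346 c=0 d=-6949/36342
  seg 1: a=-1 b=-2092/673 c=-6949/4038 d=28015/36342
  seg 2: a=-5 b=9933/1346 c=3511/673 d=-4841/1346
  seg 3: a=4 b=4727/673 c=-7501/1346 d=10357/12114
  seg 4: a=-2 b=-4481/1346 c=1428/673 d=-238/673
S(23/2) = -2297/673

Δ: Δ0=1/3, Δ1=-4/3, Δ2=9, Δ3=-2, Δ4=-1/2
row 1: diag=12, rhs=-10; c'=1/4, d'=-5/6
row 2: denom=8−3·1/4=29/4; d'=(62−3·-5/6)/(29/4)=258/29
row 3: denom=8−1·4/29=228/29; d'=(-66−1·258/29)/(228/29)=-181/19
row 4: denom=10−3·29/76=673/76; d'=(9−3·-181/19)/(673/76)=2856/673
back: M4=2856/673
back: M3=-181/19−29/76·2856/673=-7501/673
back: M2=258/29−4/29·-7501/673=7022/673
back: M1=-5/6−1/4·7022/673=-6949/2019
M: M0=0, M1=-6949/2019, M2=7022/673, M3=-7501/673, M4=2856/673, M5=0
seg 0: a=-2, c=M0/2=0, d=(M1−M0)/(6·3)=-6949/36342, b=Δ0−h0·(2M0+M1)/6=2765/1346
seg 1: a=-1, c=M1/2=-6949/4038, d=(M2−M1)/(6·3)=28015/36342, b=Δ1−h1·(2M1+M2)/6=-2092/673
seg 2: a=-5, c=M2/2=3511/673, d=(M3−M2)/(6·1)=-4841/1346, b=Δ2−h2·(2M2+M3)/6=9933/1346
seg 3: a=4, c=M3/2=-7501/1346, d=(M4−M3)/(6·3)=10357/12114, b=Δ3−h3·(2M3+M4)/6=4727/673
seg 4: a=-2, c=M4/2=1428/673, d=(M5−M4)/(6·2)=-238/673, b=Δ4−h4·(2M4+M5)/6=-4481/1346
t_q=23/2 → seg 4, τ=3/2; S=-2+-4481/1346·τ+1428/673·τ²+-238/673·τ³=-2297/673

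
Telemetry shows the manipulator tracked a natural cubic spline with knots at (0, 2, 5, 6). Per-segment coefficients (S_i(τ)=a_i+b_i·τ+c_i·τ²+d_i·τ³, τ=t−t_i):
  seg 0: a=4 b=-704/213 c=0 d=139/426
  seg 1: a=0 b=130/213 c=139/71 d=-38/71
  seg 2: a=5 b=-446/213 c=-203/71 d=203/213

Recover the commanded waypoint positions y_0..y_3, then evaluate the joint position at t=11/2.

y_0=4 y_1=0 y_2=5 y_3=1
S(11/2) = 1907/568

y_0 = S_0(0) = a_0 = 4
y_1 = S_1(0) = a_1 = 0
y_2 = S_2(0) = a_2 = 5
y_3 = S_2(1) = 1
t_q=11/2 is in segment 2 (τ=1/2); S_2(τ)=1907/568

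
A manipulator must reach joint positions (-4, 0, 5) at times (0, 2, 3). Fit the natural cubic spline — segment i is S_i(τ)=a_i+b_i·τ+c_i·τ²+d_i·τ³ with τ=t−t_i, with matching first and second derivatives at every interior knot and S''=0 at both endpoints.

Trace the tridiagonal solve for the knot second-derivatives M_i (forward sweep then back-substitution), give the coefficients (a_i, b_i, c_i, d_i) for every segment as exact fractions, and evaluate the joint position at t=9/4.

Δ: Δ0=2, Δ1=5
row 1: diag=6, rhs=18; c'=1/6, d'=3
back: M1=3
M: M0=0, M1=3, M2=0
seg 0: a=-4, c=M0/2=0, d=(M1−M0)/(6·2)=1/4, b=Δ0−h0·(2M0+M1)/6=1
seg 1: a=0, c=M1/2=3/2, d=(M2−M1)/(6·1)=-1/2, b=Δ1−h1·(2M1+M2)/6=4
t_q=9/4 → seg 1, τ=1/4; S=0+4·τ+3/2·τ²+-1/2·τ³=139/128

  seg 0: a=-4 b=1 c=0 d=1/4
  seg 1: a=0 b=4 c=3/2 d=-1/2
S(9/4) = 139/128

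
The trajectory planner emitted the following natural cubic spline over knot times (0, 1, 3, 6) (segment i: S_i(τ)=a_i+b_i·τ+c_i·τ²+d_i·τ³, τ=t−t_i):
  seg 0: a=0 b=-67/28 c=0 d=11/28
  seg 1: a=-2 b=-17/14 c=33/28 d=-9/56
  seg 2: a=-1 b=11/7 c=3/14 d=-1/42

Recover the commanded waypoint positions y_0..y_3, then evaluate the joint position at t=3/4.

y_0 = S_0(0) = a_0 = 0
y_1 = S_1(0) = a_1 = -2
y_2 = S_2(0) = a_2 = -1
y_3 = S_2(3) = 5
t_q=3/4 is in segment 0 (τ=3/4); S_0(τ)=-417/256

y_0=0 y_1=-2 y_2=-1 y_3=5
S(3/4) = -417/256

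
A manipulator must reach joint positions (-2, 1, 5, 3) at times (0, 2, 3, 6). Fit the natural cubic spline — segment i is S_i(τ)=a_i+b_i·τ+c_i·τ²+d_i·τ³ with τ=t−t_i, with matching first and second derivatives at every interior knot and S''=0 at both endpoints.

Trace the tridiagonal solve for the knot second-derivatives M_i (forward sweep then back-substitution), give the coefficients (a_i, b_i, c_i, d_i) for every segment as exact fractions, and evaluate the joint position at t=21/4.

Δ: Δ0=3/2, Δ1=4, Δ2=-2/3
row 1: diag=6, rhs=15; c'=1/6, d'=5/2
row 2: denom=8−1·1/6=47/6; d'=(-28−1·5/2)/(47/6)=-183/47
back: M2=-183/47
back: M1=5/2−1/6·-183/47=148/47
M: M0=0, M1=148/47, M2=-183/47, M3=0
seg 0: a=-2, c=M0/2=0, d=(M1−M0)/(6·2)=37/141, b=Δ0−h0·(2M0+M1)/6=127/282
seg 1: a=1, c=M1/2=74/47, d=(M2−M1)/(6·1)=-331/282, b=Δ1−h1·(2M1+M2)/6=1015/282
seg 2: a=5, c=M2/2=-183/94, d=(M3−M2)/(6·3)=61/282, b=Δ2−h2·(2M2+M3)/6=455/141
t_q=21/4 → seg 2, τ=9/4; S=5+455/141·τ+-183/94·τ²+61/282·τ³=29291/6016

  seg 0: a=-2 b=127/282 c=0 d=37/141
  seg 1: a=1 b=1015/282 c=74/47 d=-331/282
  seg 2: a=5 b=455/141 c=-183/94 d=61/282
S(21/4) = 29291/6016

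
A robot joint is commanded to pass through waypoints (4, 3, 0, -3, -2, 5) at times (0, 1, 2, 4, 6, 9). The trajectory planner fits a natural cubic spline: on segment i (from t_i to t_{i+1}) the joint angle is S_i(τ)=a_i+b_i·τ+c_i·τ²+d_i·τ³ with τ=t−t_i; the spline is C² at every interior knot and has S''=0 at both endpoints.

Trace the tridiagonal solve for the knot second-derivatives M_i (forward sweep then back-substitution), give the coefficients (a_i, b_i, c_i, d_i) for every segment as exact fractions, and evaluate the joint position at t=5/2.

  seg 0: a=4 b=-506/1191 c=0 d=-685/1191
  seg 1: a=3 b=-2561/1191 c=-685/397 d=1043/1191
  seg 2: a=0 b=-3542/1191 c=358/397 d=-785/9528
  seg 3: a=-3 b=-847/2382 c=647/1588 d=97/9528
  seg 4: a=-2 b=1663/1191 c=186/397 d=-62/1191
S(5/2) = -32315/25408

Δ: Δ0=-1, Δ1=-3, Δ2=-3/2, Δ3=1/2, Δ4=7/3
row 1: diag=4, rhs=-12; c'=1/4, d'=-3
row 2: denom=6−1·1/4=23/4; d'=(9−1·-3)/(23/4)=48/23
row 3: denom=8−2·8/23=168/23; d'=(12−2·48/23)/(168/23)=15/14
row 4: denom=10−2·23/84=397/42; d'=(11−2·15/14)/(397/42)=372/397
back: M4=372/397
back: M3=15/14−23/84·372/397=647/794
back: M2=48/23−8/23·647/794=716/397
back: M1=-3−1/4·716/397=-1370/397
M: M0=0, M1=-1370/397, M2=716/397, M3=647/794, M4=372/397, M5=0
seg 0: a=4, c=M0/2=0, d=(M1−M0)/(6·1)=-685/1191, b=Δ0−h0·(2M0+M1)/6=-506/1191
seg 1: a=3, c=M1/2=-685/397, d=(M2−M1)/(6·1)=1043/1191, b=Δ1−h1·(2M1+M2)/6=-2561/1191
seg 2: a=0, c=M2/2=358/397, d=(M3−M2)/(6·2)=-785/9528, b=Δ2−h2·(2M2+M3)/6=-3542/1191
seg 3: a=-3, c=M3/2=647/1588, d=(M4−M3)/(6·2)=97/9528, b=Δ3−h3·(2M3+M4)/6=-847/2382
seg 4: a=-2, c=M4/2=186/397, d=(M5−M4)/(6·3)=-62/1191, b=Δ4−h4·(2M4+M5)/6=1663/1191
t_q=5/2 → seg 2, τ=1/2; S=0+-3542/1191·τ+358/397·τ²+-785/9528·τ³=-32315/25408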